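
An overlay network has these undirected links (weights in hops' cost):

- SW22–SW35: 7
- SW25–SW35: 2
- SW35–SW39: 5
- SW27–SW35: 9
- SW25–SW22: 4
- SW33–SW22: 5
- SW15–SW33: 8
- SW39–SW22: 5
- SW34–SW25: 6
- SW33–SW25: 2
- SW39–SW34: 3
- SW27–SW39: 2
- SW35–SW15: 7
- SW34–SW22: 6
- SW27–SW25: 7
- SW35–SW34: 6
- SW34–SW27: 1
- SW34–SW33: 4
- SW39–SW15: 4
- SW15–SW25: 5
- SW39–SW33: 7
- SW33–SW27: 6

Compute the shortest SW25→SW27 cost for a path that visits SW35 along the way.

Best SW25 to SW35: SW25 → SW35 costing 2
Best SW35 to SW27: SW35 → SW39 → SW27 costing 7
Total via SW35: 2 + 7 = 9 hops' cost.

9 hops' cost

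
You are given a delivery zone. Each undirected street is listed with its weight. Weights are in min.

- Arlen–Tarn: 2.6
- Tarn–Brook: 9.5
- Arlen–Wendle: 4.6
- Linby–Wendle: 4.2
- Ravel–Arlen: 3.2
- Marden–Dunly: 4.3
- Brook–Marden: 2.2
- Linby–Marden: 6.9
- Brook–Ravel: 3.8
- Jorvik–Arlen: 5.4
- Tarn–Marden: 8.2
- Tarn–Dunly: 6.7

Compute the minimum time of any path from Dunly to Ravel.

10.3 min

Candidate routes:
Dunly–Marden–Brook–Ravel: 4.3+2.2+3.8 = 10.3
Dunly–Tarn–Brook–Ravel: 6.7+9.5+3.8 = 20
Dunly–Tarn–Arlen–Ravel: 6.7+2.6+3.2 = 12.5
Dunly–Marden–Tarn–Arlen–Ravel: 4.3+8.2+2.6+3.2 = 18.3
The minimum is 10.3 min via Dunly–Marden–Brook–Ravel.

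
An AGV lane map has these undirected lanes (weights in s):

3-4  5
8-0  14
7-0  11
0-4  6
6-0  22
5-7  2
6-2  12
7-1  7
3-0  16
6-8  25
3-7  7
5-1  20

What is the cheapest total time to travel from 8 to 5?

Shortest distances from 8:
8: 0
0: 14  (via 8)
4: 20  (via 0)
3: 25  (via 4)
6: 25  (via 8)
7: 25  (via 0)
5: 27  (via 7)
Shortest route: 8 → 0 → 7 → 5 = 27 s.

27 s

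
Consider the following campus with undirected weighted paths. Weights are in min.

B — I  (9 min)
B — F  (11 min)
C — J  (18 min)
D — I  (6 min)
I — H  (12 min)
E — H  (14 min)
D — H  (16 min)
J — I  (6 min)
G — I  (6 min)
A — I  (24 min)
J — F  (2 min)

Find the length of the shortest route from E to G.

32 min

Running Dijkstra from E:
E: 0
H: 14  (via E)
I: 26  (via H)
D: 30  (via H)
G: 32  (via I)
Shortest route: E–H–I–G = 32 min.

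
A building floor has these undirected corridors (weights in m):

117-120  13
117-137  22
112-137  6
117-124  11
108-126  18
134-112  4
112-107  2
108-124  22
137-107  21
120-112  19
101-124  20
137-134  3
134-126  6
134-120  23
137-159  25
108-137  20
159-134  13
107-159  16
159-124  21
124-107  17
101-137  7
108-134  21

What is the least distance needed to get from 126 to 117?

31 m

Settle nodes by increasing distance from 126:
126: 0
134: 6  (via 126)
137: 9  (via 134)
112: 10  (via 134)
107: 12  (via 112)
101: 16  (via 137)
108: 18  (via 126)
159: 19  (via 134)
124: 29  (via 107)
120: 29  (via 134)
117: 31  (via 137)
Shortest route: 126 → 134 → 137 → 117 = 31 m.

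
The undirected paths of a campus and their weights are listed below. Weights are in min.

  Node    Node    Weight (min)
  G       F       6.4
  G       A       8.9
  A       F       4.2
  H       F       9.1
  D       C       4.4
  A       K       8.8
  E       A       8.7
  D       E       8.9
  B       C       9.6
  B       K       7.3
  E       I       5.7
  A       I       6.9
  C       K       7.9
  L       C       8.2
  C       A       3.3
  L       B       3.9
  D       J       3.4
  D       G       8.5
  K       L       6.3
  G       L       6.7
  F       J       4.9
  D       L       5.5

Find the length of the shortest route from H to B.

26.1 min

Enumerating some paths:
H–F–J–D–L–B: 9.1+4.9+3.4+5.5+3.9 = 26.8
H–F–A–C–B: 9.1+4.2+3.3+9.6 = 26.2
H–F–G–L–B: 9.1+6.4+6.7+3.9 = 26.1
The minimum is 26.1 min via H–F–G–L–B.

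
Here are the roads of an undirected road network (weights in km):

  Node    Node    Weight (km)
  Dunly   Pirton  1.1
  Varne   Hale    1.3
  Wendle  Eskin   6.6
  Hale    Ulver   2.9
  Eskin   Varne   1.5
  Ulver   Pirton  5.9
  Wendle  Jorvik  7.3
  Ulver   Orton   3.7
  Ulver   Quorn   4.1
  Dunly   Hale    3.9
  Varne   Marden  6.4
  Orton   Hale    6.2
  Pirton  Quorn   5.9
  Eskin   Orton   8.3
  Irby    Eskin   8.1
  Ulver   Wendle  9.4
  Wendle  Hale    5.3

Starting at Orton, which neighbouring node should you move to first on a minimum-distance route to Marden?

Hale

Compare a few routes:
Orton - Ulver - Hale - Varne - Marden: 3.7+2.9+1.3+6.4 = 14.3
Orton - Eskin - Varne - Marden: 8.3+1.5+6.4 = 16.2
Orton - Hale - Varne - Marden: 6.2+1.3+6.4 = 13.9
The minimum is 13.9 km via Orton - Hale - Varne - Marden.
So from Orton the first move is to Hale.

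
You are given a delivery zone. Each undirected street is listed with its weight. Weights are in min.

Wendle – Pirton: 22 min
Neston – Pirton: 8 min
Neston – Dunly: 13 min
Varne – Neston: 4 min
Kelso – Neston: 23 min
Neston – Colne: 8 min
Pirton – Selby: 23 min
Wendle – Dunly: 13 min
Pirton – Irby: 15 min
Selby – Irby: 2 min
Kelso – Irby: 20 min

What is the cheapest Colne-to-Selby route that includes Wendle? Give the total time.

73 min

Shortest Colne→Wendle: Colne → Neston → Dunly → Wendle = 34
Shortest Wendle→Selby: Wendle → Pirton → Irby → Selby = 39
Total via Wendle: 34 + 39 = 73 min.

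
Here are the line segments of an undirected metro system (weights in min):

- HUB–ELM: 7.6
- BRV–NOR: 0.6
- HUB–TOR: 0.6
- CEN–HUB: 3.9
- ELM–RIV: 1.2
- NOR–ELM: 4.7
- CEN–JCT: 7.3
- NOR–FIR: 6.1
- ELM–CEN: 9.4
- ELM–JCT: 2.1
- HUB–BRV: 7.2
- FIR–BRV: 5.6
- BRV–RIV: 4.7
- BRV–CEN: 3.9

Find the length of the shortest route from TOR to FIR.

13.4 min

Shortest distances from TOR:
TOR: 0
HUB: 0.6  (via TOR)
CEN: 4.5  (via HUB)
BRV: 7.8  (via HUB)
ELM: 8.2  (via HUB)
NOR: 8.4  (via BRV)
RIV: 9.4  (via ELM)
JCT: 10.3  (via ELM)
FIR: 13.4  (via BRV)
Shortest route: TOR → HUB → BRV → FIR = 13.4 min.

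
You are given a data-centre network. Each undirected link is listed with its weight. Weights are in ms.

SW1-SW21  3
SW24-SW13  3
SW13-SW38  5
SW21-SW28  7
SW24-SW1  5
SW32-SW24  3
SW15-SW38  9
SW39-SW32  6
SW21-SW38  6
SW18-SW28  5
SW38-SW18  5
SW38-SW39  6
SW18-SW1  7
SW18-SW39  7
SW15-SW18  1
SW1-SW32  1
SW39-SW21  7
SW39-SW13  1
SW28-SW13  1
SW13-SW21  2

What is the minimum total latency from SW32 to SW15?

9 ms

Shortest distances from SW32:
SW32: 0
SW1: 1  (via SW32)
SW24: 3  (via SW32)
SW21: 4  (via SW1)
SW39: 6  (via SW32)
SW13: 6  (via SW24)
SW28: 7  (via SW13)
SW18: 8  (via SW1)
SW15: 9  (via SW18)
Shortest route: SW32–SW1–SW18–SW15 = 9 ms.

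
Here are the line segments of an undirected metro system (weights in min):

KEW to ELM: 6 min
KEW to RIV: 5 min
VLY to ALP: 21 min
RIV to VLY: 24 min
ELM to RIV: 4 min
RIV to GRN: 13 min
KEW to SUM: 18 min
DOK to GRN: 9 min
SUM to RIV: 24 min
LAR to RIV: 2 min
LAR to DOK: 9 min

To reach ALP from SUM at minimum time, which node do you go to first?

Enumerating some paths:
SUM–KEW–RIV–VLY–ALP: 18+5+24+21 = 68
SUM–RIV–VLY–ALP: 24+24+21 = 69
Cheapest is SUM–KEW–RIV–VLY–ALP at 68 min.
So from SUM the first move is to KEW.

KEW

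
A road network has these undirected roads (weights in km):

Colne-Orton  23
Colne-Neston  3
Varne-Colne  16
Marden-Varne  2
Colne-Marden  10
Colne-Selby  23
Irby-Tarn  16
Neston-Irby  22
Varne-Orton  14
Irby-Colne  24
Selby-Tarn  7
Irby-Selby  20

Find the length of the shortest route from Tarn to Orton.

Running Dijkstra from Tarn:
Tarn: 0
Selby: 7  (via Tarn)
Irby: 16  (via Tarn)
Colne: 30  (via Selby)
Neston: 33  (via Colne)
Marden: 40  (via Colne)
Varne: 42  (via Marden)
Orton: 53  (via Colne)
Shortest route: Tarn–Selby–Colne–Orton = 53 km.

53 km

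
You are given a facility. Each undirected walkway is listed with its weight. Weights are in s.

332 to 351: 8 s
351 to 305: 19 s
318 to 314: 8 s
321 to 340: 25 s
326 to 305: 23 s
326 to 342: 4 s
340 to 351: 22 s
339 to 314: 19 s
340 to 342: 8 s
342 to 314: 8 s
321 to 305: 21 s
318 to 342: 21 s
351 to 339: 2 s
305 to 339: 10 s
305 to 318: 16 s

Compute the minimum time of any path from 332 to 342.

Candidate routes:
332 - 351 - 339 - 305 - 318 - 314 - 342: 8+2+10+16+8+8 = 52
332 - 351 - 339 - 305 - 326 - 342: 8+2+10+23+4 = 47
332 - 351 - 340 - 342: 8+22+8 = 38
332 - 351 - 339 - 314 - 342: 8+2+19+8 = 37
The minimum is 37 s via 332 - 351 - 339 - 314 - 342.

37 s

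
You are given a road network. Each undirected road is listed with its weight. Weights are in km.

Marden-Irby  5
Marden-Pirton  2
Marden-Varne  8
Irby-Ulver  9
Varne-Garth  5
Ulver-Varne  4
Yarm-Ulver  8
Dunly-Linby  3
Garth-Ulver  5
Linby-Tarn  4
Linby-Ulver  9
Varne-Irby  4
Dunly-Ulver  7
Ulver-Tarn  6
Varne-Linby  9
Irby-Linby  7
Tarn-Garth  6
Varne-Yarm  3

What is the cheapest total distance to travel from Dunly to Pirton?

17 km

Shortest distances from Dunly:
Dunly: 0
Linby: 3  (via Dunly)
Tarn: 7  (via Linby)
Ulver: 7  (via Dunly)
Irby: 10  (via Linby)
Varne: 11  (via Ulver)
Garth: 12  (via Ulver)
Yarm: 14  (via Varne)
Marden: 15  (via Irby)
Pirton: 17  (via Marden)
Shortest route: Dunly–Linby–Irby–Marden–Pirton = 17 km.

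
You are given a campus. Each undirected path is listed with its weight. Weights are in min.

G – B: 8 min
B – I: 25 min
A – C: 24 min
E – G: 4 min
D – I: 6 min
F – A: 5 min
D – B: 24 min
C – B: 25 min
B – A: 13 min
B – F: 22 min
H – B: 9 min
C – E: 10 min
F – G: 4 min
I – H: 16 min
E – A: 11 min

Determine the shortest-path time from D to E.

36 min

Compare a few routes:
D - I - H - B - G - E: 6+16+9+8+4 = 43
D - B - G - E: 24+8+4 = 36
Cheapest is D - B - G - E at 36 min.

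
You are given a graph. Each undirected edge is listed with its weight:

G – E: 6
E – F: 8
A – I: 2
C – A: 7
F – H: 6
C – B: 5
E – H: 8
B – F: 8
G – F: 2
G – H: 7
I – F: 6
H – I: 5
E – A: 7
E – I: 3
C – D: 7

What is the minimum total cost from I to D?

Candidate routes:
I–A–C–D: 2+7+7 = 16
I–E–A–C–D: 3+7+7+7 = 24
Cheapest is I–A–C–D at 16.

16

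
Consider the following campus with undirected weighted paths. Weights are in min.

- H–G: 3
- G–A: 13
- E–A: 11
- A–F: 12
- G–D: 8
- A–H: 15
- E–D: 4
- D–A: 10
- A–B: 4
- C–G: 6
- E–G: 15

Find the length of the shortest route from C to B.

23 min

Enumerating some paths:
C - G - D - A - B: 6+8+10+4 = 28
C - G - A - B: 6+13+4 = 23
C - G - H - A - B: 6+3+15+4 = 28
C - G - D - E - A - B: 6+8+4+11+4 = 33
Cheapest is C - G - A - B at 23 min.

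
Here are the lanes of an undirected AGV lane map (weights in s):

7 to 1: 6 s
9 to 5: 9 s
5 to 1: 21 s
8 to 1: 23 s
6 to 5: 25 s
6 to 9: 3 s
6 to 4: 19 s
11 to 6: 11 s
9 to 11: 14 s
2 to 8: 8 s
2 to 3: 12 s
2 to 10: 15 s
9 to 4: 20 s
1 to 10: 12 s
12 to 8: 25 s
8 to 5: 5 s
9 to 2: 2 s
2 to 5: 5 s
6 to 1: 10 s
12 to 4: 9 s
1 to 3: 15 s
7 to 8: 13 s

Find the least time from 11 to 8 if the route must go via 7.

40 s

Shortest 11→7: 11–6–1–7 = 27
Best 7 to 8: 7–8 costing 13
Total via 7: 27 + 13 = 40 s.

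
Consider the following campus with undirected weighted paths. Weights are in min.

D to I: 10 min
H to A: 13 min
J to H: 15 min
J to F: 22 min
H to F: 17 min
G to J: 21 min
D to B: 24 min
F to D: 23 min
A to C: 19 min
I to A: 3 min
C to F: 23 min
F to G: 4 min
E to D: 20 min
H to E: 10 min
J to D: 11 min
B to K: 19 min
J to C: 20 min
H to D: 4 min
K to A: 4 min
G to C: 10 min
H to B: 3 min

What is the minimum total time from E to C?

41 min

Running Dijkstra from E:
E: 0
H: 10  (via E)
B: 13  (via H)
D: 14  (via H)
A: 23  (via H)
I: 24  (via D)
J: 25  (via H)
F: 27  (via H)
K: 27  (via A)
G: 31  (via F)
C: 41  (via G)
Shortest route: E–H–F–G–C = 41 min.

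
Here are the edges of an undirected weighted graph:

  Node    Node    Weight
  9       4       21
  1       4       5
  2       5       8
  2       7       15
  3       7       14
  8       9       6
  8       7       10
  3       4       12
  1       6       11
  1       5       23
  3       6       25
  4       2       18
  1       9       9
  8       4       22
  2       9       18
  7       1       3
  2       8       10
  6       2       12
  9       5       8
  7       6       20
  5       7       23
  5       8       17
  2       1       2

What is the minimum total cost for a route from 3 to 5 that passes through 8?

38

Best 3 to 8: 3–7–8 costing 24
Shortest 8→5: 8–9–5 = 14
Total via 8: 24 + 14 = 38.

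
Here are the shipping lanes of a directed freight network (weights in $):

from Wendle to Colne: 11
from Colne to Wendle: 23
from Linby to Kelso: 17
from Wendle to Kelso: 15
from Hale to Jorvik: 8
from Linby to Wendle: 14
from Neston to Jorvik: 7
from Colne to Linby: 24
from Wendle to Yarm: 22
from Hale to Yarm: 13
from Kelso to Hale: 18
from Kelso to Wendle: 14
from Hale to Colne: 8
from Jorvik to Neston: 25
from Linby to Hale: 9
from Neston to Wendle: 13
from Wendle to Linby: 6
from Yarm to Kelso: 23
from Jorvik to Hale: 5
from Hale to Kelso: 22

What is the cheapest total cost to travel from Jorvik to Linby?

$37

Running Dijkstra from Jorvik:
Jorvik: 0
Hale: 5  (via Jorvik)
Colne: 13  (via Hale)
Yarm: 18  (via Hale)
Neston: 25  (via Jorvik)
Kelso: 27  (via Hale)
Wendle: 36  (via Colne)
Linby: 37  (via Colne)
Shortest route: Jorvik–Hale–Colne–Linby = $37.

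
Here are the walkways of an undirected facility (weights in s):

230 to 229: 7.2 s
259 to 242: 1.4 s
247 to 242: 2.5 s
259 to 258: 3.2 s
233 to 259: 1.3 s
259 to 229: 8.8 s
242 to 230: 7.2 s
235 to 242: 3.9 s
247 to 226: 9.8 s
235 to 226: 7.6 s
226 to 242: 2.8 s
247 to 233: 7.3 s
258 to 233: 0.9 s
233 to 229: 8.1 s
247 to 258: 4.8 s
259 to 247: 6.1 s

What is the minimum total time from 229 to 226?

13 s

Running Dijkstra from 229:
229: 0
230: 7.2  (via 229)
233: 8.1  (via 229)
259: 8.8  (via 229)
258: 9  (via 233)
242: 10.2  (via 259)
247: 12.7  (via 242)
226: 13  (via 242)
Shortest route: 229–259–242–226 = 13 s.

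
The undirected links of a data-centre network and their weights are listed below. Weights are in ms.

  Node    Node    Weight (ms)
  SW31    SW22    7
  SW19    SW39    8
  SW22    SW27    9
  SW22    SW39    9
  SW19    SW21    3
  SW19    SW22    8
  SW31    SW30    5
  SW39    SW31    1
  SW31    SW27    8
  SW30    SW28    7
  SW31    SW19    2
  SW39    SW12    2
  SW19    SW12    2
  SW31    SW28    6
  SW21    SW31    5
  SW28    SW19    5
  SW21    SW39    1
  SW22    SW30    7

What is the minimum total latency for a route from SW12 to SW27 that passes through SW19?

Best SW12 to SW19: SW12–SW19 costing 2
Best SW19 to SW27: SW19–SW31–SW27 costing 10
Total via SW19: 2 + 10 = 12 ms.

12 ms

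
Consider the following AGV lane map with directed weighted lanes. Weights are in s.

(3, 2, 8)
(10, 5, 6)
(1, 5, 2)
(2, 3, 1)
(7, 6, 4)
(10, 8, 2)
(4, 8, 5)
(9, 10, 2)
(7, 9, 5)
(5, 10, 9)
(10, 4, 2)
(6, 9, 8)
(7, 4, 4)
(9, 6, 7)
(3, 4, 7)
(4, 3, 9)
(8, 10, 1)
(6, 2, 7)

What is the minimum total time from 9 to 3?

Settle nodes by increasing distance from 9:
9: 0
10: 2  (via 9)
4: 4  (via 10)
8: 4  (via 10)
6: 7  (via 9)
5: 8  (via 10)
3: 13  (via 4)
Shortest route: 9–10–4–3 = 13 s.

13 s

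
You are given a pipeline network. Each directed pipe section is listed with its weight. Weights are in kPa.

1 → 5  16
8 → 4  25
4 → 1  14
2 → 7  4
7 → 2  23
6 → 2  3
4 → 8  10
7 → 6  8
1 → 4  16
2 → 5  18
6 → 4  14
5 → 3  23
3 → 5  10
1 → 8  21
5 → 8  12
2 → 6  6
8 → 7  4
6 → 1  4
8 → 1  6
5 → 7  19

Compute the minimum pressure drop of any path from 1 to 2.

36 kPa

Candidate routes:
1 - 4 - 8 - 7 - 6 - 2: 16+10+4+8+3 = 41
1 - 5 - 8 - 7 - 6 - 2: 16+12+4+8+3 = 43
1 - 8 - 7 - 6 - 2: 21+4+8+3 = 36
The minimum is 36 kPa via 1 - 8 - 7 - 6 - 2.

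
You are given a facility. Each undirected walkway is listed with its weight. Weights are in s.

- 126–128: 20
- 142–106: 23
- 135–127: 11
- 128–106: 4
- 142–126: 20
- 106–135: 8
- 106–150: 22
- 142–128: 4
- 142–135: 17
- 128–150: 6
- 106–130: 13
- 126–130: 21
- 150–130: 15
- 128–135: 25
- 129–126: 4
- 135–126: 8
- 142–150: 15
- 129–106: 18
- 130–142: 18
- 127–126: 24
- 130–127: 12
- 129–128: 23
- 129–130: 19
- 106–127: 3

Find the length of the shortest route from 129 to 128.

22 s

Enumerating some paths:
129 - 128: 23 = 23
129 - 106 - 128: 18+4 = 22
The minimum is 22 s via 129 - 106 - 128.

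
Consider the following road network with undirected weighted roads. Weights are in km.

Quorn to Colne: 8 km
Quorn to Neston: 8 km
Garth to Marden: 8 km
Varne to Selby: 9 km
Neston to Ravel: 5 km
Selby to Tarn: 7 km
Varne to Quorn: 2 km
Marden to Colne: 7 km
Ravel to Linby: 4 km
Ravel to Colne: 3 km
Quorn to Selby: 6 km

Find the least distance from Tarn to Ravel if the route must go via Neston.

Best Tarn to Neston: Tarn → Selby → Quorn → Neston costing 21
Best Neston to Ravel: Neston → Ravel costing 5
Total via Neston: 21 + 5 = 26 km.

26 km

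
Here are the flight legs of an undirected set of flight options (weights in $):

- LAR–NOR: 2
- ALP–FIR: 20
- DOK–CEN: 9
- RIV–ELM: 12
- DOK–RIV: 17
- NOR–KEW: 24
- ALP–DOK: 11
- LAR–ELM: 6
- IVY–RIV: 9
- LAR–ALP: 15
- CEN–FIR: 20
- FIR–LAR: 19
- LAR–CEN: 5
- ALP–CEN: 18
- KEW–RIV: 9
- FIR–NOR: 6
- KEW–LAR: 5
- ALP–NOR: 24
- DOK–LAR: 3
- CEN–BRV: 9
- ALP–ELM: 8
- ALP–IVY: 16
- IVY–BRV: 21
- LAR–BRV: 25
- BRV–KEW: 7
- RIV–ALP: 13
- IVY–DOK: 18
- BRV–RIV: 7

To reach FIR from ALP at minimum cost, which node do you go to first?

FIR

Enumerating some paths:
ALP - FIR: 20 = 20
ALP - ELM - LAR - NOR - FIR: 8+6+2+6 = 22
ALP - DOK - LAR - NOR - FIR: 11+3+2+6 = 22
The minimum is $20 via ALP - FIR.
So from ALP the first move is to FIR.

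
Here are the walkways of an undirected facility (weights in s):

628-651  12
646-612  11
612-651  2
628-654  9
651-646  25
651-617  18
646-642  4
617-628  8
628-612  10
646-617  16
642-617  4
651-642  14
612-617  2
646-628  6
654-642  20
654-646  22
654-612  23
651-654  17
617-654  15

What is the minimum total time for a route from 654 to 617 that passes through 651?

Best 654 to 651: 654–651 costing 17
Shortest 651→617: 651–612–617 = 4
Total via 651: 17 + 4 = 21 s.

21 s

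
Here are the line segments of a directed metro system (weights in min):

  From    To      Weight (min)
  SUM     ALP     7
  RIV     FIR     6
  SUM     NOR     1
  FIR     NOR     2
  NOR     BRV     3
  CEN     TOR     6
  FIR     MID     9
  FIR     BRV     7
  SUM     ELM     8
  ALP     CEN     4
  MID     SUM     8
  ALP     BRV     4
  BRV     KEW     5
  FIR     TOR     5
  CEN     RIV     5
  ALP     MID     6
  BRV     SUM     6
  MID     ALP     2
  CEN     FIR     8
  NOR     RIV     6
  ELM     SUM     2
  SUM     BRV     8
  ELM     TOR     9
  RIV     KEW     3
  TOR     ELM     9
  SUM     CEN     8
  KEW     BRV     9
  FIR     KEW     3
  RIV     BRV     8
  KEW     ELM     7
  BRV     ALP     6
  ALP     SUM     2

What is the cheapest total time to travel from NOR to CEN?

13 min

Running Dijkstra from NOR:
NOR: 0
BRV: 3  (via NOR)
RIV: 6  (via NOR)
KEW: 8  (via BRV)
ALP: 9  (via BRV)
SUM: 9  (via BRV)
FIR: 12  (via RIV)
CEN: 13  (via ALP)
Shortest route: NOR–BRV–ALP–CEN = 13 min.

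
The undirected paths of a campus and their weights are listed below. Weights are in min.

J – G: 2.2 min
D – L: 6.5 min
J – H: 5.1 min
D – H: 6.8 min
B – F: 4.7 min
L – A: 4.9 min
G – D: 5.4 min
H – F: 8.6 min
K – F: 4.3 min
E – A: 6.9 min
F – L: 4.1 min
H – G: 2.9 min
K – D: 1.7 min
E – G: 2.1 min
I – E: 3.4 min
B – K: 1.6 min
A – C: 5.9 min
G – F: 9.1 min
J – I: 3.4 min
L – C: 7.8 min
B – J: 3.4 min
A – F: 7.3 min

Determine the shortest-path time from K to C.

Settle nodes by increasing distance from K:
K: 0
B: 1.6  (via K)
D: 1.7  (via K)
F: 4.3  (via K)
J: 5  (via B)
G: 7.1  (via D)
L: 8.2  (via D)
I: 8.4  (via J)
H: 8.5  (via D)
E: 9.2  (via G)
A: 11.6  (via F)
C: 16  (via L)
Shortest route: K → D → L → C = 16 min.

16 min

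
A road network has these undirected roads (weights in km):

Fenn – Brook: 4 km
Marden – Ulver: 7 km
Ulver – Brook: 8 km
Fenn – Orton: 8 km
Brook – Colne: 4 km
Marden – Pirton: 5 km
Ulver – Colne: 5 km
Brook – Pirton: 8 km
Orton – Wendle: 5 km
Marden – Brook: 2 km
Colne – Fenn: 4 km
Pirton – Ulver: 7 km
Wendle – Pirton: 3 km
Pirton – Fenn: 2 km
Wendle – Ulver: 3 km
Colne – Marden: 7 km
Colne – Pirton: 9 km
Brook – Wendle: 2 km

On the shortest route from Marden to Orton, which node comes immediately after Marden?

Brook

Compare a few routes:
Marden–Pirton–Wendle–Orton: 5+3+5 = 13
Marden–Brook–Wendle–Orton: 2+2+5 = 9
Cheapest is Marden–Brook–Wendle–Orton at 9 km.
So from Marden the first move is to Brook.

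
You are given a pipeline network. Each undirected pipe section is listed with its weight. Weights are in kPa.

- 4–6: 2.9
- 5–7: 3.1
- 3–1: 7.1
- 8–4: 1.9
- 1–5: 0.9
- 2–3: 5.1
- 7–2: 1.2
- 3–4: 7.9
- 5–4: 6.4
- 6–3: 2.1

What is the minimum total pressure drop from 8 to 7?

Candidate routes:
8 → 4 → 3 → 2 → 7: 1.9+7.9+5.1+1.2 = 16.1
8 → 4 → 5 → 7: 1.9+6.4+3.1 = 11.4
8 → 4 → 6 → 3 → 1 → 5 → 7: 1.9+2.9+2.1+7.1+0.9+3.1 = 18
8 → 4 → 6 → 3 → 2 → 7: 1.9+2.9+2.1+5.1+1.2 = 13.2
The minimum is 11.4 kPa via 8 → 4 → 5 → 7.

11.4 kPa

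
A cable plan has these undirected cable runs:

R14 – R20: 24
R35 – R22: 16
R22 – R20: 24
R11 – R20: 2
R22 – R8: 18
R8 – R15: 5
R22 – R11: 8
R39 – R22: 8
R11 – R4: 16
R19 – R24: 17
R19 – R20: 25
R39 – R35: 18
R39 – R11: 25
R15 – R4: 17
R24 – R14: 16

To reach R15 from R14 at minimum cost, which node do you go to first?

R20

Enumerating some paths:
R14 - R20 - R11 - R4 - R15: 24+2+16+17 = 59
R14 - R20 - R22 - R8 - R15: 24+24+18+5 = 71
R14 - R20 - R11 - R22 - R8 - R15: 24+2+8+18+5 = 57
Cheapest is R14 - R20 - R11 - R22 - R8 - R15 at 57.
So from R14 the first move is to R20.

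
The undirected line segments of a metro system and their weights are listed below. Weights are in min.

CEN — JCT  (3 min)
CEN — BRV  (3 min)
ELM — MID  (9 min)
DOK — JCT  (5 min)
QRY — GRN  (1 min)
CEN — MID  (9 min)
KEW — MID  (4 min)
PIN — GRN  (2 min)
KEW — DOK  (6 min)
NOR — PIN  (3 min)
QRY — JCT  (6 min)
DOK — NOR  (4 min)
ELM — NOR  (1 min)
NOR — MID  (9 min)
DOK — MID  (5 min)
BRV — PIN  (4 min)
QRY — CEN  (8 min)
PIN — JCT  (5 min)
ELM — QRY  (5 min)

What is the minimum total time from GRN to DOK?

Shortest distances from GRN:
GRN: 0
QRY: 1  (via GRN)
PIN: 2  (via GRN)
NOR: 5  (via PIN)
BRV: 6  (via PIN)
ELM: 6  (via QRY)
JCT: 7  (via QRY)
CEN: 9  (via QRY)
DOK: 9  (via NOR)
Shortest route: GRN → PIN → NOR → DOK = 9 min.

9 min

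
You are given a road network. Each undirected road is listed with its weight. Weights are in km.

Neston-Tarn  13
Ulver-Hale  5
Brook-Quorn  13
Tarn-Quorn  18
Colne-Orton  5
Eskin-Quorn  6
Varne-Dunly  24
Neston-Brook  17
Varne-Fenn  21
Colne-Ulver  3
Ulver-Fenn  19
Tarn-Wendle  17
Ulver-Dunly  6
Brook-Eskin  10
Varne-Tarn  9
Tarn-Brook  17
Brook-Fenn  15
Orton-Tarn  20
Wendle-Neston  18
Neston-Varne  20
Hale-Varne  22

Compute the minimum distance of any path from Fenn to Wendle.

47 km

Shortest distances from Fenn:
Fenn: 0
Brook: 15  (via Fenn)
Ulver: 19  (via Fenn)
Varne: 21  (via Fenn)
Colne: 22  (via Ulver)
Hale: 24  (via Ulver)
Eskin: 25  (via Brook)
Dunly: 25  (via Ulver)
Orton: 27  (via Colne)
Quorn: 28  (via Brook)
Tarn: 30  (via Varne)
Neston: 32  (via Brook)
Wendle: 47  (via Tarn)
Shortest route: Fenn → Varne → Tarn → Wendle = 47 km.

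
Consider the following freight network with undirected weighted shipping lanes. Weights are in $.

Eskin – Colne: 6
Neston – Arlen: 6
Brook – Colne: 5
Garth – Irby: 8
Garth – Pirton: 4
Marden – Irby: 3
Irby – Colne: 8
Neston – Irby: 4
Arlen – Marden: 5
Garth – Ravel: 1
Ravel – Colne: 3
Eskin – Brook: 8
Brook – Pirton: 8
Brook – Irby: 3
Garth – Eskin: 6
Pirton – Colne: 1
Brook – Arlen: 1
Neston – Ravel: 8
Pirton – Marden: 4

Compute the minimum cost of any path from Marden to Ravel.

$8

Shortest distances from Marden:
Marden: 0
Irby: 3  (via Marden)
Pirton: 4  (via Marden)
Arlen: 5  (via Marden)
Colne: 5  (via Pirton)
Brook: 6  (via Irby)
Neston: 7  (via Irby)
Garth: 8  (via Pirton)
Ravel: 8  (via Colne)
Shortest route: Marden → Pirton → Colne → Ravel = $8.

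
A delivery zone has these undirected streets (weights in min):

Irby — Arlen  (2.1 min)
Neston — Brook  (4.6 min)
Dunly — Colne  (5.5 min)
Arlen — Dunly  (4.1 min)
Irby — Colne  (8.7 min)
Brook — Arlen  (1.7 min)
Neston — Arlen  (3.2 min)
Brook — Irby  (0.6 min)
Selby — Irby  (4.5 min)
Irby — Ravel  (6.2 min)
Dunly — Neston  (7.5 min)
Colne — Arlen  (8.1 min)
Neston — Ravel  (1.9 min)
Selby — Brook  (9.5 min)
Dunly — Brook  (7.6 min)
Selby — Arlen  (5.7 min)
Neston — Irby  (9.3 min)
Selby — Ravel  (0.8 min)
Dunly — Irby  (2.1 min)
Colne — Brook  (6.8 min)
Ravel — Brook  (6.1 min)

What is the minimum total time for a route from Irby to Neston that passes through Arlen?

Best Irby to Arlen: Irby–Arlen costing 2.1
Shortest Arlen→Neston: Arlen–Neston = 3.2
Total via Arlen: 2.1 + 3.2 = 5.3 min.

5.3 min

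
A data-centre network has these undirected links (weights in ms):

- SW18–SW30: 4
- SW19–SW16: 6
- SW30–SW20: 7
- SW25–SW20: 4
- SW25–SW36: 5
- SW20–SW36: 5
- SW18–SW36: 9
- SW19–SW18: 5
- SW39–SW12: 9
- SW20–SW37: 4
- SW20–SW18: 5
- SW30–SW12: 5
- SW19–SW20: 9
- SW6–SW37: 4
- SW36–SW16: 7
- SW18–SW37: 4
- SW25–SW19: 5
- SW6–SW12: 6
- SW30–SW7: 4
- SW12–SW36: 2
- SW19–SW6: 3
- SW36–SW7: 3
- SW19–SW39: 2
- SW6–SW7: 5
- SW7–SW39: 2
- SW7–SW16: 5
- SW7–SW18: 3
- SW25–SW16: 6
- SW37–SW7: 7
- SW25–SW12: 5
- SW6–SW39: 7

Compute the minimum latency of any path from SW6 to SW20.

Compare a few routes:
SW6 - SW37 - SW20: 4+4 = 8
SW6 - SW19 - SW20: 3+9 = 12
SW6 - SW19 - SW25 - SW20: 3+5+4 = 12
The minimum is 8 ms via SW6 - SW37 - SW20.

8 ms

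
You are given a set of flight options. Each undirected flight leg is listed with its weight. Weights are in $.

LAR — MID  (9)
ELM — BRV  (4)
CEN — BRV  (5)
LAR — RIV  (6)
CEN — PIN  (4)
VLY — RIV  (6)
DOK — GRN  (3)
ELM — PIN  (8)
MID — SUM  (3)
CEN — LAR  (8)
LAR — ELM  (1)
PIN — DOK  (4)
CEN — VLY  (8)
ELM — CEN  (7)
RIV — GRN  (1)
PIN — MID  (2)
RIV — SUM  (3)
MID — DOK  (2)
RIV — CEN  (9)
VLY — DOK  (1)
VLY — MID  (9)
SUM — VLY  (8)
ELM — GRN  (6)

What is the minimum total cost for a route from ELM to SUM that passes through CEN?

$16

Shortest ELM→CEN: ELM → CEN = 7
Shortest CEN→SUM: CEN → PIN → MID → SUM = 9
Total via CEN: 7 + 9 = $16.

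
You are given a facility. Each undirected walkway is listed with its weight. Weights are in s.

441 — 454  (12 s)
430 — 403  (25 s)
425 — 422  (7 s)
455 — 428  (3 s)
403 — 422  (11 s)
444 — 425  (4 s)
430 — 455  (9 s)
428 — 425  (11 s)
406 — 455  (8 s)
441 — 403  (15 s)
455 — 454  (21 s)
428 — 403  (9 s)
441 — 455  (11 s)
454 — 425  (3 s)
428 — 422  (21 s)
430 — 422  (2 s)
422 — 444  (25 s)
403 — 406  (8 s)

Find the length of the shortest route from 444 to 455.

Settle nodes by increasing distance from 444:
444: 0
425: 4  (via 444)
454: 7  (via 425)
422: 11  (via 425)
430: 13  (via 422)
428: 15  (via 425)
455: 18  (via 428)
Shortest route: 444 → 425 → 428 → 455 = 18 s.

18 s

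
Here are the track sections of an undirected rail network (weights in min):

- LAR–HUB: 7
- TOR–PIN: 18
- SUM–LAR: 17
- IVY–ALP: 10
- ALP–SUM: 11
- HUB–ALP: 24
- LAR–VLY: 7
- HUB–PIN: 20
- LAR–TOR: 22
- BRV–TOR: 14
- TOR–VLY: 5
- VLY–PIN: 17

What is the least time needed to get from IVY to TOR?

Settle nodes by increasing distance from IVY:
IVY: 0
ALP: 10  (via IVY)
SUM: 21  (via ALP)
HUB: 34  (via ALP)
LAR: 38  (via SUM)
VLY: 45  (via LAR)
TOR: 50  (via VLY)
Shortest route: IVY → ALP → SUM → LAR → VLY → TOR = 50 min.

50 min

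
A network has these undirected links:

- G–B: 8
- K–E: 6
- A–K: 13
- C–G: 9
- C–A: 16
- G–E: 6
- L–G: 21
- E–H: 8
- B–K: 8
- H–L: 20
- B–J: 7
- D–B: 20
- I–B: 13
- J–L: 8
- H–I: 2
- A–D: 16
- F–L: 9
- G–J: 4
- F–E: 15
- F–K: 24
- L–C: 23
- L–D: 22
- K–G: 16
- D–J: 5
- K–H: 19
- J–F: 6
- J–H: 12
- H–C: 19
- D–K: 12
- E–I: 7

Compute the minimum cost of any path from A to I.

26

Enumerating some paths:
A–K–E–H–I: 13+6+8+2 = 29
A–K–B–I: 13+8+13 = 34
A–K–E–I: 13+6+7 = 26
A–K–H–I: 13+19+2 = 34
The minimum is 26 via A–K–E–I.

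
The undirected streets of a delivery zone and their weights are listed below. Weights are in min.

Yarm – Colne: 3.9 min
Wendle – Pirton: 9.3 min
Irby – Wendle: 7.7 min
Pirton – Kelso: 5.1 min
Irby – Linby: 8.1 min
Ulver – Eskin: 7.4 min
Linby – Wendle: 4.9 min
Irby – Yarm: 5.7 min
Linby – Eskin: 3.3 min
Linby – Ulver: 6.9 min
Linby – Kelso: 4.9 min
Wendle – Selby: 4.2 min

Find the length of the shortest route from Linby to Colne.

17.7 min

Candidate routes:
Linby–Wendle–Irby–Yarm–Colne: 4.9+7.7+5.7+3.9 = 22.2
Linby–Kelso–Pirton–Wendle–Irby–Yarm–Colne: 4.9+5.1+9.3+7.7+5.7+3.9 = 36.6
Linby–Irby–Yarm–Colne: 8.1+5.7+3.9 = 17.7
Cheapest is Linby–Irby–Yarm–Colne at 17.7 min.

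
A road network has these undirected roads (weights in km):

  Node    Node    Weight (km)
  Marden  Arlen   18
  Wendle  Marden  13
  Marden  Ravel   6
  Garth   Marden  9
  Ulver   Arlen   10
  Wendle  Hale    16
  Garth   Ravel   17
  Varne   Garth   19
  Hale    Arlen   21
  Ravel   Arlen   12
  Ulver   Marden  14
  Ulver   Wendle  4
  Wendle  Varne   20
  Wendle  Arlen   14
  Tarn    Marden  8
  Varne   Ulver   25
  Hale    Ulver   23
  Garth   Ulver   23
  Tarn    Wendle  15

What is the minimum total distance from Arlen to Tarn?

26 km

Settle nodes by increasing distance from Arlen:
Arlen: 0
Ulver: 10  (via Arlen)
Ravel: 12  (via Arlen)
Wendle: 14  (via Arlen)
Marden: 18  (via Arlen)
Hale: 21  (via Arlen)
Tarn: 26  (via Marden)
Shortest route: Arlen → Marden → Tarn = 26 km.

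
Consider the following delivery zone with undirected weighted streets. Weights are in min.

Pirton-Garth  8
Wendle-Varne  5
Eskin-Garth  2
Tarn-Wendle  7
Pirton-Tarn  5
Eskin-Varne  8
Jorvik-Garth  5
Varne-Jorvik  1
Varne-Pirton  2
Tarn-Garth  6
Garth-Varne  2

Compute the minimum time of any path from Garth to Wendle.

Candidate routes:
Garth - Varne - Wendle: 2+5 = 7
Garth - Jorvik - Varne - Wendle: 5+1+5 = 11
Garth - Tarn - Wendle: 6+7 = 13
Cheapest is Garth - Varne - Wendle at 7 min.

7 min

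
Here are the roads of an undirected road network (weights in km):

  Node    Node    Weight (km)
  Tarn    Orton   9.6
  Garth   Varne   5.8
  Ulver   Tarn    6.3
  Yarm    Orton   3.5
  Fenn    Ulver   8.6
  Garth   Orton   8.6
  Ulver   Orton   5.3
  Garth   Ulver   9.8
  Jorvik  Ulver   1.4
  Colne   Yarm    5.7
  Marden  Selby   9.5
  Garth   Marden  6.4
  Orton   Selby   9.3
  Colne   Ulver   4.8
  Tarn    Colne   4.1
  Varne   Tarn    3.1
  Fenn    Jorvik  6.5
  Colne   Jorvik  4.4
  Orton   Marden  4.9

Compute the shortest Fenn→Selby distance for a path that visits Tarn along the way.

33.1 km

Shortest Fenn→Tarn: Fenn–Jorvik–Ulver–Tarn = 14.2
Best Tarn to Selby: Tarn–Orton–Selby costing 18.9
Total via Tarn: 14.2 + 18.9 = 33.1 km.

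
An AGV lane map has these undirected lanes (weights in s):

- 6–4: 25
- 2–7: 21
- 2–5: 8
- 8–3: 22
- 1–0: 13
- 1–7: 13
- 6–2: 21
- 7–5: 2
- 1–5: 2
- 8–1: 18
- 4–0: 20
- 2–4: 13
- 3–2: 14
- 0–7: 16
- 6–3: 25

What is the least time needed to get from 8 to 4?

Running Dijkstra from 8:
8: 0
1: 18  (via 8)
5: 20  (via 1)
3: 22  (via 8)
7: 22  (via 5)
2: 28  (via 5)
0: 31  (via 1)
4: 41  (via 2)
Shortest route: 8–1–5–2–4 = 41 s.

41 s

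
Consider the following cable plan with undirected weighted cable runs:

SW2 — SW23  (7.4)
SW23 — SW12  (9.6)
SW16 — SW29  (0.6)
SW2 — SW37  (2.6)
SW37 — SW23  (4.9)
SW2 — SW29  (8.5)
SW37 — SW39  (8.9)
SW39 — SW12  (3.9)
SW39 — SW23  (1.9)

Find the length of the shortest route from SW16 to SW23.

16.5

Candidate routes:
SW16 → SW29 → SW2 → SW23: 0.6+8.5+7.4 = 16.5
SW16 → SW29 → SW2 → SW37 → SW39 → SW12 → SW23: 0.6+8.5+2.6+8.9+3.9+9.6 = 34.1
SW16 → SW29 → SW2 → SW37 → SW23: 0.6+8.5+2.6+4.9 = 16.6
SW16 → SW29 → SW2 → SW37 → SW39 → SW23: 0.6+8.5+2.6+8.9+1.9 = 22.5
Cheapest is SW16 → SW29 → SW2 → SW23 at 16.5.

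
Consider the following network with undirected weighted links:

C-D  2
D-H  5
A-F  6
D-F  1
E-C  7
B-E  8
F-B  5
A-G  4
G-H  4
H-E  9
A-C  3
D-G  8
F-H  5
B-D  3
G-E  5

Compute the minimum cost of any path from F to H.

5

Enumerating some paths:
F → H: 5 = 5
F → D → H: 1+5 = 6
Cheapest is F → H at 5.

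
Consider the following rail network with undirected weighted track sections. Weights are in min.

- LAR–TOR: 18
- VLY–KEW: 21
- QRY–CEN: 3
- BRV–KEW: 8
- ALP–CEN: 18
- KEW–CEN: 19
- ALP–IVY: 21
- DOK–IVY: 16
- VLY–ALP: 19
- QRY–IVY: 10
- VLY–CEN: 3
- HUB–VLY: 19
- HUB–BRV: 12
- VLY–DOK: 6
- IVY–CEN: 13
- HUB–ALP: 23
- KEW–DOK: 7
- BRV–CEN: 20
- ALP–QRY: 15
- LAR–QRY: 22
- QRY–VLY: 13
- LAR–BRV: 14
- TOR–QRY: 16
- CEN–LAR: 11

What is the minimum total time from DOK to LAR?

Candidate routes:
DOK → VLY → CEN → LAR: 6+3+11 = 20
DOK → VLY → QRY → CEN → LAR: 6+13+3+11 = 33
DOK → KEW → BRV → LAR: 7+8+14 = 29
Cheapest is DOK → VLY → CEN → LAR at 20 min.

20 min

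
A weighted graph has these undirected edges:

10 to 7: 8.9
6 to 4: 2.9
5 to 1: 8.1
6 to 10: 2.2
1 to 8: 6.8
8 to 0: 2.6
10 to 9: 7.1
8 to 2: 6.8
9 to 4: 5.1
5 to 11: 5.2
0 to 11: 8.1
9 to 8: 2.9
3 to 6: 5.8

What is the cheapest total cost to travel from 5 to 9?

Running Dijkstra from 5:
5: 0
11: 5.2  (via 5)
1: 8.1  (via 5)
0: 13.3  (via 11)
8: 14.9  (via 1)
9: 17.8  (via 8)
Shortest route: 5–1–8–9 = 17.8.

17.8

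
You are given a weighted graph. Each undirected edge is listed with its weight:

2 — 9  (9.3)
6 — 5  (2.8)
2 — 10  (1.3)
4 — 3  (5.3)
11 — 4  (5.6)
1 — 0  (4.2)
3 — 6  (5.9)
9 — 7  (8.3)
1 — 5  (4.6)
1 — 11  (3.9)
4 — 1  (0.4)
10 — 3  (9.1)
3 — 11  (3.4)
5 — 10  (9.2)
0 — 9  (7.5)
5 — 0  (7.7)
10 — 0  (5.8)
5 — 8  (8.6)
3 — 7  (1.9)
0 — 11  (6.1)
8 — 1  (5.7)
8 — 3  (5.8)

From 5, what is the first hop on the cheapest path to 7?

6

Compare a few routes:
5–6–3–7: 2.8+5.9+1.9 = 10.6
5–1–4–11–3–7: 4.6+0.4+5.6+3.4+1.9 = 15.9
5–1–4–3–7: 4.6+0.4+5.3+1.9 = 12.2
5–1–11–3–7: 4.6+3.9+3.4+1.9 = 13.8
The minimum is 10.6 via 5–6–3–7.
So from 5 the first move is to 6.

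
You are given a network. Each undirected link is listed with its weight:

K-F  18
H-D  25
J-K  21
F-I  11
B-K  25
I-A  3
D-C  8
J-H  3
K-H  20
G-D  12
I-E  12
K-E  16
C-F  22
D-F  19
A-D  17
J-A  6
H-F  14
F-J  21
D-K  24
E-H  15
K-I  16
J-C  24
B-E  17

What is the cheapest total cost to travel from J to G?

Candidate routes:
J–A–D–G: 6+17+12 = 35
J–C–D–G: 24+8+12 = 44
J–H–D–G: 3+25+12 = 40
The minimum is 35 via J–A–D–G.

35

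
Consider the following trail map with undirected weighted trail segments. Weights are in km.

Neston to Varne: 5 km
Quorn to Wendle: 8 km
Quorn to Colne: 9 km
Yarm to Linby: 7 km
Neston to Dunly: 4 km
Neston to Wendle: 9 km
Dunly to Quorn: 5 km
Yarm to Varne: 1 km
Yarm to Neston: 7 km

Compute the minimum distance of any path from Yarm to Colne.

24 km

Settle nodes by increasing distance from Yarm:
Yarm: 0
Varne: 1  (via Yarm)
Neston: 6  (via Varne)
Linby: 7  (via Yarm)
Dunly: 10  (via Neston)
Wendle: 15  (via Neston)
Quorn: 15  (via Dunly)
Colne: 24  (via Quorn)
Shortest route: Yarm → Varne → Neston → Dunly → Quorn → Colne = 24 km.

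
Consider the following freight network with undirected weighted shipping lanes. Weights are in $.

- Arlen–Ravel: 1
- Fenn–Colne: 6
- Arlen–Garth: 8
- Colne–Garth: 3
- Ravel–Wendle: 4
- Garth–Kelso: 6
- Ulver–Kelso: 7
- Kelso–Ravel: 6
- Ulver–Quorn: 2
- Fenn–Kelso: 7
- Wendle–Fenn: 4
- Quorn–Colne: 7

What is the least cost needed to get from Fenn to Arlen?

$9

Shortest distances from Fenn:
Fenn: 0
Wendle: 4  (via Fenn)
Colne: 6  (via Fenn)
Kelso: 7  (via Fenn)
Ravel: 8  (via Wendle)
Arlen: 9  (via Ravel)
Shortest route: Fenn → Wendle → Ravel → Arlen = $9.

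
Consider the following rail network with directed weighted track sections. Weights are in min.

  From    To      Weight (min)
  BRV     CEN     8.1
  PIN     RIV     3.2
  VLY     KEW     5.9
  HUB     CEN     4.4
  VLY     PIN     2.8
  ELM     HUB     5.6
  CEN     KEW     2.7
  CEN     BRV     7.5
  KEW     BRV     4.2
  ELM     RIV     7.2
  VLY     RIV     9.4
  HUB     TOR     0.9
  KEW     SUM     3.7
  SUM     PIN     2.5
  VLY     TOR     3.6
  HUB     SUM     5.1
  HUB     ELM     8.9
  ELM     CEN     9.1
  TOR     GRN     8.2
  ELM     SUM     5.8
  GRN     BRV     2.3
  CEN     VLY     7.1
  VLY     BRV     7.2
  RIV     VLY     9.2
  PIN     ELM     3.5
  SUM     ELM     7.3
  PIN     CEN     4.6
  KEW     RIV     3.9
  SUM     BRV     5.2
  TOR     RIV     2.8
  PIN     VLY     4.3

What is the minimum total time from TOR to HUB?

Enumerating some paths:
TOR → GRN → BRV → CEN → KEW → SUM → PIN → ELM → HUB: 8.2+2.3+8.1+2.7+3.7+2.5+3.5+5.6 = 36.6
TOR → RIV → VLY → KEW → SUM → PIN → ELM → HUB: 2.8+9.2+5.9+3.7+2.5+3.5+5.6 = 33.2
TOR → RIV → VLY → KEW → SUM → ELM → HUB: 2.8+9.2+5.9+3.7+7.3+5.6 = 34.5
TOR → RIV → VLY → PIN → ELM → HUB: 2.8+9.2+2.8+3.5+5.6 = 23.9
The minimum is 23.9 min via TOR → RIV → VLY → PIN → ELM → HUB.

23.9 min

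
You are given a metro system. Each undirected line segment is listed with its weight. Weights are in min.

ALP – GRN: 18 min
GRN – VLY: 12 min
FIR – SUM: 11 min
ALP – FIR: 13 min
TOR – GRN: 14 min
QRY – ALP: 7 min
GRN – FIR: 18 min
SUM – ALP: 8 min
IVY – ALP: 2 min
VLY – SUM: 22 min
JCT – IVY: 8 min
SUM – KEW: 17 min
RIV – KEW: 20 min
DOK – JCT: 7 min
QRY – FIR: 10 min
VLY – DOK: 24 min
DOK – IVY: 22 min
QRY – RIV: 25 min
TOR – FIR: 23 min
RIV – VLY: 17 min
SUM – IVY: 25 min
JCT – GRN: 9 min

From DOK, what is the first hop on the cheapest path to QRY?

Enumerating some paths:
DOK → IVY → ALP → QRY: 22+2+7 = 31
DOK → JCT → IVY → ALP → QRY: 7+8+2+7 = 24
Cheapest is DOK → JCT → IVY → ALP → QRY at 24 min.
So from DOK the first move is to JCT.

JCT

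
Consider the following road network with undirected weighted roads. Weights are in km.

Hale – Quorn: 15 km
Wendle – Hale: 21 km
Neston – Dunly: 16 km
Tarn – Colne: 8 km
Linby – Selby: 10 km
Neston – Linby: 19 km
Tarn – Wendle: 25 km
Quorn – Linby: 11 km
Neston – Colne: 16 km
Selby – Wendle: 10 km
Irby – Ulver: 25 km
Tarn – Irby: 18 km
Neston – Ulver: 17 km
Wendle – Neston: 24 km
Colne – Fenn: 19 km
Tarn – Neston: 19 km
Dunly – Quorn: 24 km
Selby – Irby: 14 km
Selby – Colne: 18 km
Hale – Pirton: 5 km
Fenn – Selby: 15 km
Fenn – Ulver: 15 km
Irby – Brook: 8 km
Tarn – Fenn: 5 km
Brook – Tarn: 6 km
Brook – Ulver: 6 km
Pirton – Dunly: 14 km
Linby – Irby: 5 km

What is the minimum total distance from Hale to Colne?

Enumerating some paths:
Hale → Wendle → Selby → Colne: 21+10+18 = 49
Hale → Pirton → Dunly → Neston → Colne: 5+14+16+16 = 51
Cheapest is Hale → Wendle → Selby → Colne at 49 km.

49 km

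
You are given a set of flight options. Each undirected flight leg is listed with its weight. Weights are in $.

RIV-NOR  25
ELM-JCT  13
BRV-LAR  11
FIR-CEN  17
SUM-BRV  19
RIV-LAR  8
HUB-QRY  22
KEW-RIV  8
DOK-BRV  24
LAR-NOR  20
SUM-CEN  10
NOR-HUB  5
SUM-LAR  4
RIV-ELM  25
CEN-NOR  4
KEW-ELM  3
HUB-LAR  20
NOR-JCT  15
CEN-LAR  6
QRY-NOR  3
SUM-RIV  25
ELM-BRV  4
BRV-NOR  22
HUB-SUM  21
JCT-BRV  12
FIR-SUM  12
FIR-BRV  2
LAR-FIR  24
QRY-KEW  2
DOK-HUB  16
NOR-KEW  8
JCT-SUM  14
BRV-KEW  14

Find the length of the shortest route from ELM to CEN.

Settle nodes by increasing distance from ELM:
ELM: 0
KEW: 3  (via ELM)
BRV: 4  (via ELM)
QRY: 5  (via KEW)
FIR: 6  (via BRV)
NOR: 8  (via QRY)
RIV: 11  (via KEW)
CEN: 12  (via NOR)
Shortest route: ELM → KEW → QRY → NOR → CEN = $12.

$12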